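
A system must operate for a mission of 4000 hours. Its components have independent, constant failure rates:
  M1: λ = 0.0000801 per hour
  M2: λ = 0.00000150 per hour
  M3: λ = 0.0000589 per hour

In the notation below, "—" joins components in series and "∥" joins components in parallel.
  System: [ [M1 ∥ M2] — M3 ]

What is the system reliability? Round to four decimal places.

R(M1) = exp(−0.0000801 × 4000) = 0.725859
R(M2) = exp(−0.00000150 × 4000) = 0.994018
R(M3) = exp(−0.0000589 × 4000) = 0.790097
Parallel (M1 and M2): 1 − (1 − 0.725859)(1 − 0.994018) = 0.998360
Series ([0.998360] and M3): 0.998360 × 0.790097 = 0.7888

0.7888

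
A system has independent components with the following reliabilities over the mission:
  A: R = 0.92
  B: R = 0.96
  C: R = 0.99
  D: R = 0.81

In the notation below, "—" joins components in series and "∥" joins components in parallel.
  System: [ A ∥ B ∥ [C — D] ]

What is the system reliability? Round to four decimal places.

0.9994

Series (C and D): 0.990000 × 0.810000 = 0.801900
Parallel (A, B, and [0.801900]): 1 − (1 − 0.920000)(1 − 0.960000)(1 − 0.801900) = 0.9994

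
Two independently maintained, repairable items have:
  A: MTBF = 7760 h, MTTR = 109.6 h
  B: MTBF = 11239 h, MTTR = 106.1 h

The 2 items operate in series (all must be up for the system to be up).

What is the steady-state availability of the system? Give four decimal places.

A(A) = MTBF/(MTBF+MTTR) = 7760/(7760+109.6) = 0.986073
A(B) = MTBF/(MTBF+MTTR) = 11239/(11239+106.1) = 0.990648
Series availability: 0.986073 × 0.990648 = 0.9769

0.9769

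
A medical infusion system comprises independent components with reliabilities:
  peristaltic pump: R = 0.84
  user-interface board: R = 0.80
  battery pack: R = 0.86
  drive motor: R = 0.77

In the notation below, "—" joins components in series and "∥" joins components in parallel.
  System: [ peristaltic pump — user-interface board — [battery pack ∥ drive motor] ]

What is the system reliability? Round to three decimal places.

0.650

Parallel (battery pack and drive motor): 1 − (1 − 0.86000)(1 − 0.77000) = 0.96780
Series (peristaltic pump, user-interface board, and [0.96780]): 0.84000 × 0.80000 × 0.96780 = 0.650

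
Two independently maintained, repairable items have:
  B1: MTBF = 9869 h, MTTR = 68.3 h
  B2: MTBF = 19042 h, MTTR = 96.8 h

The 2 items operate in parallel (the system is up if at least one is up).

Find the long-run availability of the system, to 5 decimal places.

0.99997

A(B1) = MTBF/(MTBF+MTTR) = 9869/(9869+68.3) = 0.993127
A(B2) = MTBF/(MTBF+MTTR) = 19042/(19042+96.8) = 0.994942
Parallel availability: 1 − (1 − 0.993127)(1 − 0.994942) = 0.99997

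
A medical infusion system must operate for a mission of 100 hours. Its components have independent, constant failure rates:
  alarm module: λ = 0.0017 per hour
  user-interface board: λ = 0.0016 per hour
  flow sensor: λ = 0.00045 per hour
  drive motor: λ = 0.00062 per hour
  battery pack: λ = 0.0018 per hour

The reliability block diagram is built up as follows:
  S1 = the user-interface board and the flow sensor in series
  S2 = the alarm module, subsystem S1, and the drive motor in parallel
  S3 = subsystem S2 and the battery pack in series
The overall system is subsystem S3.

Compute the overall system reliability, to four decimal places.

0.8338

R(alarm module) = exp(−0.0017 × 100) = 0.843665
R(user-interface board) = exp(−0.0016 × 100) = 0.852144
R(flow sensor) = exp(−0.00045 × 100) = 0.955997
R(drive motor) = exp(−0.00062 × 100) = 0.939883
R(battery pack) = exp(−0.0018 × 100) = 0.835270
Series (user-interface board and flow sensor): 0.852144 × 0.955997 = 0.814647
Parallel (alarm module, [0.814647], and drive motor): 1 − (1 − 0.843665)(1 − 0.814647)(1 − 0.939883) = 0.998258
Series ([0.998258] and battery pack): 0.998258 × 0.835270 = 0.8338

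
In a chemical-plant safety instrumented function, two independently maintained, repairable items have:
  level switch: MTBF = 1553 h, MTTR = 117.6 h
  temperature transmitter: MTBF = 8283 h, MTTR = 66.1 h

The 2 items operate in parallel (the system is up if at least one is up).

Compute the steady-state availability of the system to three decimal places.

0.999

A(level switch) = MTBF/(MTBF+MTTR) = 1553/(1553+117.6) = 0.929606
A(temperature transmitter) = MTBF/(MTBF+MTTR) = 8283/(8283+66.1) = 0.992083
Parallel availability: 1 − (1 − 0.929606)(1 − 0.992083) = 0.999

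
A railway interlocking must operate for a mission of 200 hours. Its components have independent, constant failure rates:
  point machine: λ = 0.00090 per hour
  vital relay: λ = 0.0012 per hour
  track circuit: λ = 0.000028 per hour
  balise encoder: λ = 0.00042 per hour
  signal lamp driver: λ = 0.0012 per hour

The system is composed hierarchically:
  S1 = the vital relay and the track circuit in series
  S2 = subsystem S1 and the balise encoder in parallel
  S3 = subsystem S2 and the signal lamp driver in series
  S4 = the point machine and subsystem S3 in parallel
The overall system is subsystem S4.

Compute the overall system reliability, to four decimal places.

0.9626

R(point machine) = exp(−0.00090 × 200) = 0.835270
R(vital relay) = exp(−0.0012 × 200) = 0.786628
R(track circuit) = exp(−0.000028 × 200) = 0.994416
R(balise encoder) = exp(−0.00042 × 200) = 0.919431
R(signal lamp driver) = exp(−0.0012 × 200) = 0.786628
Series (vital relay and track circuit): 0.786628 × 0.994416 = 0.782235
Parallel ([0.782235] and balise encoder): 1 − (1 − 0.782235)(1 − 0.919431) = 0.982455
Series ([0.982455] and signal lamp driver): 0.982455 × 0.786628 = 0.772827
Parallel (point machine and [0.772827]): 1 − (1 − 0.835270)(1 − 0.772827) = 0.9626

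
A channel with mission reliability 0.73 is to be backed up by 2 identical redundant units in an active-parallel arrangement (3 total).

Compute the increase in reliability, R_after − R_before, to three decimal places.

0.250

R_before = 0.73
R_after = 1 − (1 − 0.73)^3 = 0.980
ΔR = 0.980 − 0.73 = 0.250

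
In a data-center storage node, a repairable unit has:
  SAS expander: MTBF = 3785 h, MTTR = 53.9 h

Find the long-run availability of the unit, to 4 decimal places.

A(SAS expander) = MTBF/(MTBF+MTTR) = 3785/(3785+53.9) = 0.9860

0.9860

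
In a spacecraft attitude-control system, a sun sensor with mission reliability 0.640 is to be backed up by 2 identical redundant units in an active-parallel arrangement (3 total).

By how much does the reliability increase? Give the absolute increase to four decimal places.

0.3133

R_before = 0.640
R_after = 1 − (1 − 0.640)^3 = 0.9533
ΔR = 0.9533 − 0.640 = 0.3133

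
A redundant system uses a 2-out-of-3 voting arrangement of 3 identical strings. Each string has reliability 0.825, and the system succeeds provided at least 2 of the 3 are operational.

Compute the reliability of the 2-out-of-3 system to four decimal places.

R = Σ_{i=2}^{3} C(3,i) p^i (1−p)^{3−i} with p = 0.825
C(3,2)·0.825^2·0.175^1 = 0.357328
C(3,3)·0.825^3·0.175^0 = 0.561516
Sum = 0.9188

0.9188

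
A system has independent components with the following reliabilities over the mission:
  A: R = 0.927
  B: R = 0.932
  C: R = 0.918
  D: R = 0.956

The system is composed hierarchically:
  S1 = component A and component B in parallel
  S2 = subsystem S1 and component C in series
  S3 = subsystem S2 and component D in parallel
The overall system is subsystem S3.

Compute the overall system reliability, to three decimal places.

0.996

Parallel (A and B): 1 − (1 − 0.92700)(1 − 0.93200) = 0.99504
Series ([0.99504] and C): 0.99504 × 0.91800 = 0.91345
Parallel ([0.91345] and D): 1 − (1 − 0.91345)(1 − 0.95600) = 0.996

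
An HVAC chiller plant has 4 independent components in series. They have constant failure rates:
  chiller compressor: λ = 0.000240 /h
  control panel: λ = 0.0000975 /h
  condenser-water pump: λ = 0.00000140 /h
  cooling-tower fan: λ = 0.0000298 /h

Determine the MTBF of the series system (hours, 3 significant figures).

Series of exponential components: λ_sys = Σ λ_i
λ_sys = 0.000240 + 0.0000975 + 0.00000140 + 0.0000298 = 3.6870e-04 /h
MTBF = 1 / λ_sys = 2710 h

2710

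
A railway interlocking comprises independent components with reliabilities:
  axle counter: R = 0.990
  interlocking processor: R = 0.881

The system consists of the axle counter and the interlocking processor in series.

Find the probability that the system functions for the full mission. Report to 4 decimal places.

Series (axle counter and interlocking processor): 0.990000 × 0.881000 = 0.8722

0.8722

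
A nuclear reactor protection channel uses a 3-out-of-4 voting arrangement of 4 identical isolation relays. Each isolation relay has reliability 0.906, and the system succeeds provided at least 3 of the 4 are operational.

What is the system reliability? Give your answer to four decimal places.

R = Σ_{i=3}^{4} C(4,i) p^i (1−p)^{4−i} with p = 0.906
C(4,3)·0.906^3·0.094^1 = 0.279623
C(4,4)·0.906^4·0.094^0 = 0.673772
Sum = 0.9534

0.9534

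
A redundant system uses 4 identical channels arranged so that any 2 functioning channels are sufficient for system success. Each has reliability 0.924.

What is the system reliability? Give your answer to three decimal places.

0.998

R = Σ_{i=2}^{4} C(4,i) p^i (1−p)^{4−i} with p = 0.924
C(4,2)·0.924^2·0.076^2 = 0.02959
C(4,3)·0.924^3·0.076^1 = 0.23982
C(4,4)·0.924^4·0.076^0 = 0.72893
Sum = 0.998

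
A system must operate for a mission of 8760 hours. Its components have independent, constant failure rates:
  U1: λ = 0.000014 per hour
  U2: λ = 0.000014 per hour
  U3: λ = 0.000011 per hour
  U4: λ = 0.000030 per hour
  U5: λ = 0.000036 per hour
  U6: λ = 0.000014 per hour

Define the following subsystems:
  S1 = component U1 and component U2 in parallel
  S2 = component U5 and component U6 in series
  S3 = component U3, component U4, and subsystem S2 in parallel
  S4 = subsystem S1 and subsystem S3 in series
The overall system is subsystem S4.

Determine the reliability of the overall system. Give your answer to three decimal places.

0.979

R(U1) = exp(−0.000014 × 8760) = 0.88458
R(U2) = exp(−0.000014 × 8760) = 0.88458
R(U3) = exp(−0.000011 × 8760) = 0.90814
R(U4) = exp(−0.000030 × 8760) = 0.76890
R(U5) = exp(−0.000036 × 8760) = 0.72953
R(U6) = exp(−0.000014 × 8760) = 0.88458
Parallel (U1 and U2): 1 − (1 − 0.88458)(1 − 0.88458) = 0.98668
Series (U5 and U6): 0.72953 × 0.88458 = 0.64533
Parallel (U3, U4, and [0.64533]): 1 − (1 − 0.90814)(1 − 0.76890)(1 − 0.64533) = 0.99247
Series ([0.98668] and [0.99247]): 0.98668 × 0.99247 = 0.979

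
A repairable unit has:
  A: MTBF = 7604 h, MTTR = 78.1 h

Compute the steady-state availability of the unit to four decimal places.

0.9898

A(A) = MTBF/(MTBF+MTTR) = 7604/(7604+78.1) = 0.9898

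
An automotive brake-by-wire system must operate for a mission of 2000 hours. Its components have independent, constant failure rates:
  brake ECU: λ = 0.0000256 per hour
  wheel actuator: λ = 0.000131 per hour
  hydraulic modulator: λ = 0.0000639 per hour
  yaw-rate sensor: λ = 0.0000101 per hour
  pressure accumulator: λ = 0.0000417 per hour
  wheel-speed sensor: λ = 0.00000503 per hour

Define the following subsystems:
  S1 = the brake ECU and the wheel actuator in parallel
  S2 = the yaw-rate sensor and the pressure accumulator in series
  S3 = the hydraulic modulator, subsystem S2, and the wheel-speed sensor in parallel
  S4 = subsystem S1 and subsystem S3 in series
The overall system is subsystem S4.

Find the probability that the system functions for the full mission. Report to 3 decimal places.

0.988

R(brake ECU) = exp(−0.0000256 × 2000) = 0.95009
R(wheel actuator) = exp(−0.000131 × 2000) = 0.76951
R(hydraulic modulator) = exp(−0.0000639 × 2000) = 0.88003
R(yaw-rate sensor) = exp(−0.0000101 × 2000) = 0.98000
R(pressure accumulator) = exp(−0.0000417 × 2000) = 0.91998
R(wheel-speed sensor) = exp(−0.00000503 × 2000) = 0.98999
Parallel (brake ECU and wheel actuator): 1 − (1 − 0.95009)(1 − 0.76951) = 0.98850
Series (yaw-rate sensor and pressure accumulator): 0.98000 × 0.91998 = 0.90158
Parallel (hydraulic modulator, [0.90158], and wheel-speed sensor): 1 − (1 − 0.88003)(1 − 0.90158)(1 − 0.98999) = 0.99988
Series ([0.98850] and [0.99988]): 0.98850 × 0.99988 = 0.988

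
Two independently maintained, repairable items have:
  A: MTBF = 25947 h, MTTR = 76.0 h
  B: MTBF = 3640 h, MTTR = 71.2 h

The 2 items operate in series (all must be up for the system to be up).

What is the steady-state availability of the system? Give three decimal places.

0.978

A(A) = MTBF/(MTBF+MTTR) = 25947/(25947+76.0) = 0.997080
A(B) = MTBF/(MTBF+MTTR) = 3640/(3640+71.2) = 0.980815
Series availability: 0.997080 × 0.980815 = 0.978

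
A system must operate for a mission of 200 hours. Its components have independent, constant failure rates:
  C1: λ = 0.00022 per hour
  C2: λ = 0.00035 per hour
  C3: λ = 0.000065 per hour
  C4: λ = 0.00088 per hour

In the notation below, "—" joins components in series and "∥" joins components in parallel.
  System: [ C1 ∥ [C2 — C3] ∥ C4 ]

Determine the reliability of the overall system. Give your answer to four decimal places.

R(C1) = exp(−0.00022 × 200) = 0.956954
R(C2) = exp(−0.00035 × 200) = 0.932394
R(C3) = exp(−0.000065 × 200) = 0.987084
R(C4) = exp(−0.00088 × 200) = 0.838618
Series (C2 and C3): 0.932394 × 0.987084 = 0.920351
Parallel (C1, [0.920351], and C4): 1 − (1 − 0.956954)(1 − 0.920351)(1 − 0.838618) = 0.9994

0.9994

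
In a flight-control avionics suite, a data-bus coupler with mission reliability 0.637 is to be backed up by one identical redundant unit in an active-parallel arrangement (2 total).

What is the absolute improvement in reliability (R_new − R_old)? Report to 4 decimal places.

0.2312

R_before = 0.637
R_after = 1 − (1 − 0.637)^2 = 0.8682
ΔR = 0.8682 − 0.637 = 0.2312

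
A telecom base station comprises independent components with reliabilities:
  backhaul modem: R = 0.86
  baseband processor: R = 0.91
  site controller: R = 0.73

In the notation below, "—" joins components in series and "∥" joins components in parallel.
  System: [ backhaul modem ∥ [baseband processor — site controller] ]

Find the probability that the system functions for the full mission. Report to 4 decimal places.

0.9530

Series (baseband processor and site controller): 0.910000 × 0.730000 = 0.664300
Parallel (backhaul modem and [0.664300]): 1 − (1 − 0.860000)(1 − 0.664300) = 0.9530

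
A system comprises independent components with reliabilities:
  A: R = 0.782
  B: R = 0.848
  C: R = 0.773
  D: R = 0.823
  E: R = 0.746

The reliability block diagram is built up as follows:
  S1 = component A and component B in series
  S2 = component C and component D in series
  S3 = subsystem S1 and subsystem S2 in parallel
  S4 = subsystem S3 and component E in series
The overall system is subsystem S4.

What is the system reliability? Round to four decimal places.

Series (A and B): 0.782000 × 0.848000 = 0.663136
Series (C and D): 0.773000 × 0.823000 = 0.636179
Parallel ([0.663136] and [0.636179]): 1 − (1 − 0.663136)(1 − 0.636179) = 0.877442
Series ([0.877442] and E): 0.877442 × 0.746000 = 0.6546

0.6546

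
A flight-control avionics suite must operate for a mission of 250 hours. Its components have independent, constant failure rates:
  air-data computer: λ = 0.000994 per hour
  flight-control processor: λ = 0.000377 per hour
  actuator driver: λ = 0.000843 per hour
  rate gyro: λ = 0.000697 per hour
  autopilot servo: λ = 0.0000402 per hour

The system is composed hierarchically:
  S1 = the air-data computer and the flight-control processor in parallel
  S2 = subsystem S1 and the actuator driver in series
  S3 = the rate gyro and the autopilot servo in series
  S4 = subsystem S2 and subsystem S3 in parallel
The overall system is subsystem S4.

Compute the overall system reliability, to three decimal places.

0.965

R(air-data computer) = exp(−0.000994 × 250) = 0.77997
R(flight-control processor) = exp(−0.000377 × 250) = 0.91006
R(actuator driver) = exp(−0.000843 × 250) = 0.80998
R(rate gyro) = exp(−0.000697 × 250) = 0.84009
R(autopilot servo) = exp(−0.0000402 × 250) = 0.99000
Parallel (air-data computer and flight-control processor): 1 − (1 − 0.77997)(1 − 0.91006) = 0.98021
Series ([0.98021] and actuator driver): 0.98021 × 0.80998 = 0.79395
Series (rate gyro and autopilot servo): 0.84009 × 0.99000 = 0.83169
Parallel ([0.79395] and [0.83169]): 1 − (1 − 0.79395)(1 − 0.83169) = 0.965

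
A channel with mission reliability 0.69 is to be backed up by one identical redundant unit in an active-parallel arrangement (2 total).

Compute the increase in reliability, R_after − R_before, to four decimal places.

R_before = 0.69
R_after = 1 − (1 − 0.69)^2 = 0.9039
ΔR = 0.9039 − 0.69 = 0.2139

0.2139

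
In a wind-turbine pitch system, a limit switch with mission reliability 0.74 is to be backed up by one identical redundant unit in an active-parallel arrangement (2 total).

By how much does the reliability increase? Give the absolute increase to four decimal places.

R_before = 0.74
R_after = 1 − (1 − 0.74)^2 = 0.9324
ΔR = 0.9324 − 0.74 = 0.1924

0.1924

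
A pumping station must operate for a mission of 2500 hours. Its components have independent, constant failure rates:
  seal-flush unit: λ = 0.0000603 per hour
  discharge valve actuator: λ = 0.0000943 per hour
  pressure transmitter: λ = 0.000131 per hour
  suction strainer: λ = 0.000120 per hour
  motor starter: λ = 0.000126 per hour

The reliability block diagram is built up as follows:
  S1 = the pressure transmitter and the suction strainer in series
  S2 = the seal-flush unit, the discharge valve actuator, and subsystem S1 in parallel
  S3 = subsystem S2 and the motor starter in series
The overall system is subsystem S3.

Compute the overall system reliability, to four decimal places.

R(seal-flush unit) = exp(−0.0000603 × 2500) = 0.860063
R(discharge valve actuator) = exp(−0.0000943 × 2500) = 0.789978
R(pressure transmitter) = exp(−0.000131 × 2500) = 0.720723
R(suction strainer) = exp(−0.000120 × 2500) = 0.740818
R(motor starter) = exp(−0.000126 × 2500) = 0.729789
Series (pressure transmitter and suction strainer): 0.720723 × 0.740818 = 0.533925
Parallel (seal-flush unit, discharge valve actuator, and [0.533925]): 1 − (1 − 0.860063)(1 − 0.789978)(1 − 0.533925) = 0.986302
Series ([0.986302] and motor starter): 0.986302 × 0.729789 = 0.7198

0.7198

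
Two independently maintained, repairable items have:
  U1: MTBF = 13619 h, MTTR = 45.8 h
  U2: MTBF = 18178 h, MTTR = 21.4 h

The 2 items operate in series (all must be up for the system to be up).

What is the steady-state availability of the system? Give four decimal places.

0.9955

A(U1) = MTBF/(MTBF+MTTR) = 13619/(13619+45.8) = 0.996648
A(U2) = MTBF/(MTBF+MTTR) = 18178/(18178+21.4) = 0.998824
Series availability: 0.996648 × 0.998824 = 0.9955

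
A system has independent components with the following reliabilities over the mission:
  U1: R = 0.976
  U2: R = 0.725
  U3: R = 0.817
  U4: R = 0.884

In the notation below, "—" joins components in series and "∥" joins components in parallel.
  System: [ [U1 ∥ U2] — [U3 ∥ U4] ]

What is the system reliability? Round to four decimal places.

0.9723

Parallel (U1 and U2): 1 − (1 − 0.976000)(1 − 0.725000) = 0.993400
Parallel (U3 and U4): 1 − (1 − 0.817000)(1 − 0.884000) = 0.978772
Series ([0.993400] and [0.978772]): 0.993400 × 0.978772 = 0.9723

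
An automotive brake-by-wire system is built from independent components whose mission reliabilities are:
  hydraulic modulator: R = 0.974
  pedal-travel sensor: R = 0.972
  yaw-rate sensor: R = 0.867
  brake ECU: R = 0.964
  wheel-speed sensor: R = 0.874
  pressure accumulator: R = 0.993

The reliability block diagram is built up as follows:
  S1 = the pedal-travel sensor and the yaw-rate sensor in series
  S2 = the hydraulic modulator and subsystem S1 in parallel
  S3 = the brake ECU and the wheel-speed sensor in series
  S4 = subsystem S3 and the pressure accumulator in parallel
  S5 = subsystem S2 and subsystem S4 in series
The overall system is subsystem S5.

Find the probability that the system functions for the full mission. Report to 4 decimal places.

Series (pedal-travel sensor and yaw-rate sensor): 0.972000 × 0.867000 = 0.842724
Parallel (hydraulic modulator and [0.842724]): 1 − (1 − 0.974000)(1 − 0.842724) = 0.995911
Series (brake ECU and wheel-speed sensor): 0.964000 × 0.874000 = 0.842536
Parallel ([0.842536] and pressure accumulator): 1 − (1 − 0.842536)(1 − 0.993000) = 0.998898
Series ([0.995911] and [0.998898]): 0.995911 × 0.998898 = 0.9948

0.9948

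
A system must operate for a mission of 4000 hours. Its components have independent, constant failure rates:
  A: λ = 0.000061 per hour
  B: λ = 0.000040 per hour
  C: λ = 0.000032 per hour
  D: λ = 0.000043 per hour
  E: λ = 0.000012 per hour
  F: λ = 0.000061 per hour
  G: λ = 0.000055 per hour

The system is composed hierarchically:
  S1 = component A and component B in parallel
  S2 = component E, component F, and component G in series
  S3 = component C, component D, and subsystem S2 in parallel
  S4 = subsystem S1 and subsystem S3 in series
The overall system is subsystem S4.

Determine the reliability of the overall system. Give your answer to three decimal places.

R(A) = exp(−0.000061 × 4000) = 0.78349
R(B) = exp(−0.000040 × 4000) = 0.85214
R(C) = exp(−0.000032 × 4000) = 0.87985
R(D) = exp(−0.000043 × 4000) = 0.84198
R(E) = exp(−0.000012 × 4000) = 0.95313
R(F) = exp(−0.000061 × 4000) = 0.78349
R(G) = exp(−0.000055 × 4000) = 0.80252
Parallel (A and B): 1 − (1 − 0.78349)(1 − 0.85214) = 0.96799
Series (E, F, and G): 0.95313 × 0.78349 × 0.80252 = 0.59930
Parallel (C, D, and [0.59930]): 1 − (1 − 0.87985)(1 − 0.84198)(1 − 0.59930) = 0.99239
Series ([0.96799] and [0.99239]): 0.96799 × 0.99239 = 0.961

0.961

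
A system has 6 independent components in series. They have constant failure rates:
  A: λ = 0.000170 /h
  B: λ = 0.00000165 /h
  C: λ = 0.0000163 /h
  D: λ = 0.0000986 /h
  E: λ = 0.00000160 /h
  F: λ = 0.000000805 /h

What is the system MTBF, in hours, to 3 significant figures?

3460

Series of exponential components: λ_sys = Σ λ_i
λ_sys = 0.000170 + 0.00000165 + 0.0000163 + 0.0000986 + 0.00000160 + 0.000000805 = 2.8896e-04 /h
MTBF = 1 / λ_sys = 3460 h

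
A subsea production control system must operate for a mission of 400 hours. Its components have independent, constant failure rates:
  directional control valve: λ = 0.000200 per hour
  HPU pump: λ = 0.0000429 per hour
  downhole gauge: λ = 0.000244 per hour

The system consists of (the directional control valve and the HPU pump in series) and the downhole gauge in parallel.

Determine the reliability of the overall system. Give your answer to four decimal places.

R(directional control valve) = exp(−0.000200 × 400) = 0.923116
R(HPU pump) = exp(−0.0000429 × 400) = 0.982986
R(downhole gauge) = exp(−0.000244 × 400) = 0.907012
Series (directional control valve and HPU pump): 0.923116 × 0.982986 = 0.907410
Parallel ([0.907410] and downhole gauge): 1 − (1 − 0.907410)(1 − 0.907012) = 0.9914

0.9914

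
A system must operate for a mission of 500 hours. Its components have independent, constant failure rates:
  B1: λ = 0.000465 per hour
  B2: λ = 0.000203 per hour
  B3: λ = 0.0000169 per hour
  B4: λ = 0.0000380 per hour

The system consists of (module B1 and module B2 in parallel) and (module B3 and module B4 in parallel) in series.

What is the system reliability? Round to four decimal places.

R(B1) = exp(−0.000465 × 500) = 0.792550
R(B2) = exp(−0.000203 × 500) = 0.903481
R(B3) = exp(−0.0000169 × 500) = 0.991586
R(B4) = exp(−0.0000380 × 500) = 0.981179
Parallel (B1 and B2): 1 − (1 − 0.792550)(1 − 0.903481) = 0.979977
Parallel (B3 and B4): 1 − (1 − 0.991586)(1 − 0.981179) = 0.999842
Series ([0.979977] and [0.999842]): 0.979977 × 0.999842 = 0.9798

0.9798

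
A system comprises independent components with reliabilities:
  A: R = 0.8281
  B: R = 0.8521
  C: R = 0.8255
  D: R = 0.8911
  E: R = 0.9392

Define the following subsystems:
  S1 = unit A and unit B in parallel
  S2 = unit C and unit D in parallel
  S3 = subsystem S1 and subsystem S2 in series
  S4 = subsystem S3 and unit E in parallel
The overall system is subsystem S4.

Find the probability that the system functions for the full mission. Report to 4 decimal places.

Parallel (A and B): 1 − (1 − 0.828100)(1 − 0.852100) = 0.974576
Parallel (C and D): 1 − (1 − 0.825500)(1 − 0.891100) = 0.980997
Series ([0.974576] and [0.980997]): 0.974576 × 0.980997 = 0.956056
Parallel ([0.956056] and E): 1 − (1 − 0.956056)(1 − 0.939200) = 0.9973

0.9973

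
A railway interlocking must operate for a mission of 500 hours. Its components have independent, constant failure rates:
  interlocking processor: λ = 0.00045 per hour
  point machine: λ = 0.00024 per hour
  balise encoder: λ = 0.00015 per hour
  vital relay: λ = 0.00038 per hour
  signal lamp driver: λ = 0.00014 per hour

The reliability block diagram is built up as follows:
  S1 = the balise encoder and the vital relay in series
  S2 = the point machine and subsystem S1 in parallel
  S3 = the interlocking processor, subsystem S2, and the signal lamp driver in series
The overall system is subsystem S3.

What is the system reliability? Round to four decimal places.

0.7249

R(interlocking processor) = exp(−0.00045 × 500) = 0.798516
R(point machine) = exp(−0.00024 × 500) = 0.886920
R(balise encoder) = exp(−0.00015 × 500) = 0.927743
R(vital relay) = exp(−0.00038 × 500) = 0.826959
R(signal lamp driver) = exp(−0.00014 × 500) = 0.932394
Series (balise encoder and vital relay): 0.927743 × 0.826959 = 0.767205
Parallel (point machine and [0.767205]): 1 − (1 − 0.886920)(1 − 0.767205) = 0.973676
Series (interlocking processor, [0.973676], and signal lamp driver): 0.798516 × 0.973676 × 0.932394 = 0.7249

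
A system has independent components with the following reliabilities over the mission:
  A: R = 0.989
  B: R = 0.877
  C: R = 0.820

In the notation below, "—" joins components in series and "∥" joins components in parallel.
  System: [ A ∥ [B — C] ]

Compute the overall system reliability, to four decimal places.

Series (B and C): 0.877000 × 0.820000 = 0.719140
Parallel (A and [0.719140]): 1 − (1 − 0.989000)(1 − 0.719140) = 0.9969

0.9969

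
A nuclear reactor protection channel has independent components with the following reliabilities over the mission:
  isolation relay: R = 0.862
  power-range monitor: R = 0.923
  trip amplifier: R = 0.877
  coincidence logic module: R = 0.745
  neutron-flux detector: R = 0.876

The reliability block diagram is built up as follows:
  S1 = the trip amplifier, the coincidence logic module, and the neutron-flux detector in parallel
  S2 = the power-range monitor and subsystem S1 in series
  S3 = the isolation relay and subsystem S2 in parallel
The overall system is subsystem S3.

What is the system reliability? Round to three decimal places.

Parallel (trip amplifier, coincidence logic module, and neutron-flux detector): 1 − (1 − 0.87700)(1 − 0.74500)(1 − 0.87600) = 0.99611
Series (power-range monitor and [0.99611]): 0.92300 × 0.99611 = 0.91941
Parallel (isolation relay and [0.91941]): 1 − (1 − 0.86200)(1 − 0.91941) = 0.989

0.989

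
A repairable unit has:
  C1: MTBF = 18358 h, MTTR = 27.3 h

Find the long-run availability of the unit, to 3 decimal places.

0.999

A(C1) = MTBF/(MTBF+MTTR) = 18358/(18358+27.3) = 0.999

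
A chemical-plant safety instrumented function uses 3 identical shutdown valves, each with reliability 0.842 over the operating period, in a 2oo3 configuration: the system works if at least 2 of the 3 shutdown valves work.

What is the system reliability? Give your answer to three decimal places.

0.933

R = Σ_{i=2}^{3} C(3,i) p^i (1−p)^{3−i} with p = 0.842
C(3,2)·0.842^2·0.158^1 = 0.33605
C(3,3)·0.842^3·0.158^0 = 0.59695
Sum = 0.933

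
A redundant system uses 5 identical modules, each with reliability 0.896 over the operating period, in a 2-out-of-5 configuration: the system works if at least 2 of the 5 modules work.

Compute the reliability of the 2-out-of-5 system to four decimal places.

0.9995

R = Σ_{i=2}^{5} C(5,i) p^i (1−p)^{5−i} with p = 0.896
C(5,2)·0.896^2·0.104^3 = 0.009031
C(5,3)·0.896^3·0.104^2 = 0.077802
C(5,4)·0.896^4·0.104^1 = 0.335147
C(5,5)·0.896^5·0.104^0 = 0.577484
Sum = 0.9995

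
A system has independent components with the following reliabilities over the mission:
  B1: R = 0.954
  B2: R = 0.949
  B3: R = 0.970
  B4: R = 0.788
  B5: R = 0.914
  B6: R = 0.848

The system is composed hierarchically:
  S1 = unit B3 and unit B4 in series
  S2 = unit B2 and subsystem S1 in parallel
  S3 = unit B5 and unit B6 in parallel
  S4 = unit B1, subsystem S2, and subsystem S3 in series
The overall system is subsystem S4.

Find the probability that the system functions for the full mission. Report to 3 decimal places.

0.930

Series (B3 and B4): 0.97000 × 0.78800 = 0.76436
Parallel (B2 and [0.76436]): 1 − (1 − 0.94900)(1 − 0.76436) = 0.98798
Parallel (B5 and B6): 1 − (1 − 0.91400)(1 − 0.84800) = 0.98693
Series (B1, [0.98798], and [0.98693]): 0.95400 × 0.98798 × 0.98693 = 0.930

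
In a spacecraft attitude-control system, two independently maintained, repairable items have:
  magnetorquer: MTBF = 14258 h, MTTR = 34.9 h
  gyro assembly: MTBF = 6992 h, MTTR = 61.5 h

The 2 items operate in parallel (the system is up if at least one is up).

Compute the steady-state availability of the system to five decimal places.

0.99998

A(magnetorquer) = MTBF/(MTBF+MTTR) = 14258/(14258+34.9) = 0.997558
A(gyro assembly) = MTBF/(MTBF+MTTR) = 6992/(6992+61.5) = 0.991281
Parallel availability: 1 − (1 − 0.997558)(1 − 0.991281) = 0.99998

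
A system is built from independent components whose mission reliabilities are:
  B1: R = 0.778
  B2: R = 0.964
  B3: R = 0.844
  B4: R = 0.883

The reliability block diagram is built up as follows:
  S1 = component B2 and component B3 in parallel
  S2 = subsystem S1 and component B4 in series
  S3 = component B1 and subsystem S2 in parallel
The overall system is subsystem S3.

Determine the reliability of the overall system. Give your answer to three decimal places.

0.973

Parallel (B2 and B3): 1 − (1 − 0.96400)(1 − 0.84400) = 0.99438
Series ([0.99438] and B4): 0.99438 × 0.88300 = 0.87804
Parallel (B1 and [0.87804]): 1 − (1 − 0.77800)(1 − 0.87804) = 0.973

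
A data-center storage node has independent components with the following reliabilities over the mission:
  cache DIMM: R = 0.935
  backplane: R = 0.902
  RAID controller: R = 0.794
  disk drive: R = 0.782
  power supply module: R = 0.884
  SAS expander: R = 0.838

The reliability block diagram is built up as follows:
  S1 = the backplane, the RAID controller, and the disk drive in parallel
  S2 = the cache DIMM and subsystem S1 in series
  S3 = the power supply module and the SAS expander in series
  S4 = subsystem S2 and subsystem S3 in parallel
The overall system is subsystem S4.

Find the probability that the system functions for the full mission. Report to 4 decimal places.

Parallel (backplane, RAID controller, and disk drive): 1 − (1 − 0.902000)(1 − 0.794000)(1 − 0.782000) = 0.995599
Series (cache DIMM and [0.995599]): 0.935000 × 0.995599 = 0.930885
Series (power supply module and SAS expander): 0.884000 × 0.838000 = 0.740792
Parallel ([0.930885] and [0.740792]): 1 − (1 − 0.930885)(1 − 0.740792) = 0.9821

0.9821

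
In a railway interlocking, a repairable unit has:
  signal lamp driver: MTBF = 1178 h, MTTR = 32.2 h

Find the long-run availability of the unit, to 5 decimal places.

0.97339

A(signal lamp driver) = MTBF/(MTBF+MTTR) = 1178/(1178+32.2) = 0.97339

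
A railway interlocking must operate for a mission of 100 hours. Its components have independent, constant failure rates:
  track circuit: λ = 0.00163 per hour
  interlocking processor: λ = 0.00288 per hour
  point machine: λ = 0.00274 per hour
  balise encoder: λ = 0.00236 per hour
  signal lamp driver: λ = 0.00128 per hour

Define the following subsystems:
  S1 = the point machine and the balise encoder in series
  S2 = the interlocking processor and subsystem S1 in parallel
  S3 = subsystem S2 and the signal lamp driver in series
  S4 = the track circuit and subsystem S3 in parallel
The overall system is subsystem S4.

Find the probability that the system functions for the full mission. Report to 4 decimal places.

R(track circuit) = exp(−0.00163 × 100) = 0.849591
R(interlocking processor) = exp(−0.00288 × 100) = 0.749762
R(point machine) = exp(−0.00274 × 100) = 0.760332
R(balise encoder) = exp(−0.00236 × 100) = 0.789781
R(signal lamp driver) = exp(−0.00128 × 100) = 0.879853
Series (point machine and balise encoder): 0.760332 × 0.789781 = 0.600496
Parallel (interlocking processor and [0.600496]): 1 − (1 − 0.749762)(1 − 0.600496) = 0.900029
Series ([0.900029] and signal lamp driver): 0.900029 × 0.879853 = 0.791893
Parallel (track circuit and [0.791893]): 1 − (1 − 0.849591)(1 − 0.791893) = 0.9687

0.9687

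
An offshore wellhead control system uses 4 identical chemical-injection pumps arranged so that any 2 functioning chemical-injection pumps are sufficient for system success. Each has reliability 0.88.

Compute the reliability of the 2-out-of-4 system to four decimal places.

R = Σ_{i=2}^{4} C(4,i) p^i (1−p)^{4−i} with p = 0.88
C(4,2)·0.88^2·0.12^2 = 0.066908
C(4,3)·0.88^3·0.12^1 = 0.327107
C(4,4)·0.88^4·0.12^0 = 0.599695
Sum = 0.9937

0.9937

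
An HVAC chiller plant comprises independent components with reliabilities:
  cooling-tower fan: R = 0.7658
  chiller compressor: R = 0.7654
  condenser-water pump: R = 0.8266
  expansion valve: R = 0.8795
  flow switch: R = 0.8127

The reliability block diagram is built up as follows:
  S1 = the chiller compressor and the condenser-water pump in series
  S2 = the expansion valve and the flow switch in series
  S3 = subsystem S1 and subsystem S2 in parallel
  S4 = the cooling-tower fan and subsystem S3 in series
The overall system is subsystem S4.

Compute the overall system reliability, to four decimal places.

0.6856

Series (chiller compressor and condenser-water pump): 0.765400 × 0.826600 = 0.632680
Series (expansion valve and flow switch): 0.879500 × 0.812700 = 0.714770
Parallel ([0.632680] and [0.714770]): 1 − (1 − 0.632680)(1 − 0.714770) = 0.895229
Series (cooling-tower fan and [0.895229]): 0.765800 × 0.895229 = 0.6856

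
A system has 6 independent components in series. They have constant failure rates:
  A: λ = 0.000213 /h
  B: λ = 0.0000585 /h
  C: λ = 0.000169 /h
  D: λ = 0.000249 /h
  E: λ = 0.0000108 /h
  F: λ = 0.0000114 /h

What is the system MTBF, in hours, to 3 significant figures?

Series of exponential components: λ_sys = Σ λ_i
λ_sys = 0.000213 + 0.0000585 + 0.000169 + 0.000249 + 0.0000108 + 0.0000114 = 7.1170e-04 /h
MTBF = 1 / λ_sys = 1410 h

1410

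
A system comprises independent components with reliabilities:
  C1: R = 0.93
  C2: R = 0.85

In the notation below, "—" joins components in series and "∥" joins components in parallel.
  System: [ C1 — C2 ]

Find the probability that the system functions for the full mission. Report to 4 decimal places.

Series (C1 and C2): 0.930000 × 0.850000 = 0.7905

0.7905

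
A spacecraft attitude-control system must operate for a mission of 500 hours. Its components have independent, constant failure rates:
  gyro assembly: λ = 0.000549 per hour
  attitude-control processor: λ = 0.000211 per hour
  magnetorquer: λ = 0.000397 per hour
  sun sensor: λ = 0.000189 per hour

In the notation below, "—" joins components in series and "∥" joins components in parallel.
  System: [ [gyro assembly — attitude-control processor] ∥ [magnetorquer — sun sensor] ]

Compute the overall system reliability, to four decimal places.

R(gyro assembly) = exp(−0.000549 × 500) = 0.759952
R(attitude-control processor) = exp(−0.000211 × 500) = 0.899874
R(magnetorquer) = exp(−0.000397 × 500) = 0.819960
R(sun sensor) = exp(−0.000189 × 500) = 0.909828
Series (gyro assembly and attitude-control processor): 0.759952 × 0.899874 = 0.683861
Series (magnetorquer and sun sensor): 0.819960 × 0.909828 = 0.746023
Parallel ([0.683861] and [0.746023]): 1 − (1 − 0.683861)(1 − 0.746023) = 0.9197

0.9197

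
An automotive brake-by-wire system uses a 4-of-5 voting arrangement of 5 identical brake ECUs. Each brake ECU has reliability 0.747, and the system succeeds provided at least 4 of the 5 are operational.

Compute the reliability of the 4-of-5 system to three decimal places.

R = Σ_{i=4}^{5} C(5,i) p^i (1−p)^{5−i} with p = 0.747
C(5,4)·0.747^4·0.253^1 = 0.39389
C(5,5)·0.747^5·0.253^0 = 0.23260
Sum = 0.626

0.626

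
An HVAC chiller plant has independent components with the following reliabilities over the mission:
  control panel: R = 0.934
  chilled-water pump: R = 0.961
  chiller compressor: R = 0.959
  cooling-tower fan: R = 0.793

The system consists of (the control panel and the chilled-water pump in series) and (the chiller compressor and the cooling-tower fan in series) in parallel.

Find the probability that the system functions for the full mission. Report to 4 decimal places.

Series (control panel and chilled-water pump): 0.934000 × 0.961000 = 0.897574
Series (chiller compressor and cooling-tower fan): 0.959000 × 0.793000 = 0.760487
Parallel ([0.897574] and [0.760487]): 1 − (1 − 0.897574)(1 − 0.760487) = 0.9755

0.9755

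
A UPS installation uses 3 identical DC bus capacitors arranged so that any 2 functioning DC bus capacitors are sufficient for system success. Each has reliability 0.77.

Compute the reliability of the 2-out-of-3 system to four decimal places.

0.8656

R = Σ_{i=2}^{3} C(3,i) p^i (1−p)^{3−i} with p = 0.77
C(3,2)·0.77^2·0.23^1 = 0.409101
C(3,3)·0.77^3·0.23^0 = 0.456533
Sum = 0.8656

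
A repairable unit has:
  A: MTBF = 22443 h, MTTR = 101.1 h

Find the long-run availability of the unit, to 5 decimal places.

0.99552

A(A) = MTBF/(MTBF+MTTR) = 22443/(22443+101.1) = 0.99552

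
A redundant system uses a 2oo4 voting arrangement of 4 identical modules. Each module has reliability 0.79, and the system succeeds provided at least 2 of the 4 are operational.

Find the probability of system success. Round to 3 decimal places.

0.969

R = Σ_{i=2}^{4} C(4,i) p^i (1−p)^{4−i} with p = 0.79
C(4,2)·0.79^2·0.21^2 = 0.16514
C(4,3)·0.79^3·0.21^1 = 0.41415
C(4,4)·0.79^4·0.21^0 = 0.38950
Sum = 0.969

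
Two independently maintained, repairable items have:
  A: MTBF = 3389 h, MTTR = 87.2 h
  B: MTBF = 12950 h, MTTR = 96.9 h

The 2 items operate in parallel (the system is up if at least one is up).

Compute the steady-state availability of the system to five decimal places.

A(A) = MTBF/(MTBF+MTTR) = 3389/(3389+87.2) = 0.974915
A(B) = MTBF/(MTBF+MTTR) = 12950/(12950+96.9) = 0.992573
Parallel availability: 1 − (1 − 0.974915)(1 − 0.992573) = 0.99981

0.99981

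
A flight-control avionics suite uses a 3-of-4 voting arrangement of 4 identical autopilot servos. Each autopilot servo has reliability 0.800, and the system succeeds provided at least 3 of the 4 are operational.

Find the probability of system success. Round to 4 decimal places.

0.8192

R = Σ_{i=3}^{4} C(4,i) p^i (1−p)^{4−i} with p = 0.800
C(4,3)·0.800^3·0.200^1 = 0.409600
C(4,4)·0.800^4·0.200^0 = 0.409600
Sum = 0.8192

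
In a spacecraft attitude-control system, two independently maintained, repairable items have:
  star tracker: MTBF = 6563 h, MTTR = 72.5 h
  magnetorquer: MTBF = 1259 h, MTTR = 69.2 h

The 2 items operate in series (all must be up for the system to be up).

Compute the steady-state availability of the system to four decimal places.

A(star tracker) = MTBF/(MTBF+MTTR) = 6563/(6563+72.5) = 0.989074
A(magnetorquer) = MTBF/(MTBF+MTTR) = 1259/(1259+69.2) = 0.947899
Series availability: 0.989074 × 0.947899 = 0.9375

0.9375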